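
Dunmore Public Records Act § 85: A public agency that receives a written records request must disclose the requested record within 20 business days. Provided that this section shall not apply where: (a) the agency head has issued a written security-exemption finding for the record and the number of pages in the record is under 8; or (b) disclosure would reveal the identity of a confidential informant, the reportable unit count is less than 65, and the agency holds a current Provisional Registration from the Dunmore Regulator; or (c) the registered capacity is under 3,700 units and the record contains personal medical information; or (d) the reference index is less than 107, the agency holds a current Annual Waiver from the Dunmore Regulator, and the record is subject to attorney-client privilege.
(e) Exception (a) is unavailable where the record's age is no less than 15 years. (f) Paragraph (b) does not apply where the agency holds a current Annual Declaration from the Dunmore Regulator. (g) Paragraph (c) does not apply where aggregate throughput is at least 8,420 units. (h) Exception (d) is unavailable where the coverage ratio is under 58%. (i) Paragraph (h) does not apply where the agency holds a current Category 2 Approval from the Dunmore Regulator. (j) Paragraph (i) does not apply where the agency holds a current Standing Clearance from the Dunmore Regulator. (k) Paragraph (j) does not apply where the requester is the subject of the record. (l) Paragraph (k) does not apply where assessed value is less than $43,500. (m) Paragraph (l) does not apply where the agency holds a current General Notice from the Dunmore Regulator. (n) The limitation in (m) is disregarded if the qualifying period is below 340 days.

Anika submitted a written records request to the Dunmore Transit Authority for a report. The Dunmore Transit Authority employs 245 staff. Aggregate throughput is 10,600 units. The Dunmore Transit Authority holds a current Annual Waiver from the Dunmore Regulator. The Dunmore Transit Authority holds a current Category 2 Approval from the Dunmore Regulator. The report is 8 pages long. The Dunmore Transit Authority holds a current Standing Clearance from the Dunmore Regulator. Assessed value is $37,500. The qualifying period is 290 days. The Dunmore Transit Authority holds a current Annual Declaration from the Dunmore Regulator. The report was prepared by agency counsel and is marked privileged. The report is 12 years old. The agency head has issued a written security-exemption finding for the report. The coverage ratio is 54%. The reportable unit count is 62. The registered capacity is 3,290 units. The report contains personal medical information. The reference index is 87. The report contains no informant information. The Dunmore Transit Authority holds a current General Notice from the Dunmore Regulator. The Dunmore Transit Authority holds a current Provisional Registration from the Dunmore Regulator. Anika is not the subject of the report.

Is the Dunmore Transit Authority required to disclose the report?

Yes — the Dunmore Transit Authority must disclose the report.

Exception (a) does not apply: the number of pages in the record is 8, not under 8.
Exception (b) does not apply: the report contains no informant information.
Exception (c)'s conditions are all satisfied: the registered capacity is 3,290 units, under the 3,700 units limit; the report contains personal medical information. But: (g) operates against (c): aggregate throughput is 10,600 units, meeting the 8,420 units threshold. (c) is therefore removed.
Exception (d)'s conditions are all satisfied: the reference index is 87, less than the 107 limit; a current Annual Waiver is held; the report is privileged. But: (h) applies — the coverage ratio is 54%, under the 58% limit. (i) would limit (h) — a current Category 2 Approval is held — but (j) sets (i) aside: (j) operates — a current Standing Clearance is held. (k) is not engaged (Anika is not the subject of the report), so (j) stands. Exception (d) does not apply.
Every exception is unavailable, so the rule governs.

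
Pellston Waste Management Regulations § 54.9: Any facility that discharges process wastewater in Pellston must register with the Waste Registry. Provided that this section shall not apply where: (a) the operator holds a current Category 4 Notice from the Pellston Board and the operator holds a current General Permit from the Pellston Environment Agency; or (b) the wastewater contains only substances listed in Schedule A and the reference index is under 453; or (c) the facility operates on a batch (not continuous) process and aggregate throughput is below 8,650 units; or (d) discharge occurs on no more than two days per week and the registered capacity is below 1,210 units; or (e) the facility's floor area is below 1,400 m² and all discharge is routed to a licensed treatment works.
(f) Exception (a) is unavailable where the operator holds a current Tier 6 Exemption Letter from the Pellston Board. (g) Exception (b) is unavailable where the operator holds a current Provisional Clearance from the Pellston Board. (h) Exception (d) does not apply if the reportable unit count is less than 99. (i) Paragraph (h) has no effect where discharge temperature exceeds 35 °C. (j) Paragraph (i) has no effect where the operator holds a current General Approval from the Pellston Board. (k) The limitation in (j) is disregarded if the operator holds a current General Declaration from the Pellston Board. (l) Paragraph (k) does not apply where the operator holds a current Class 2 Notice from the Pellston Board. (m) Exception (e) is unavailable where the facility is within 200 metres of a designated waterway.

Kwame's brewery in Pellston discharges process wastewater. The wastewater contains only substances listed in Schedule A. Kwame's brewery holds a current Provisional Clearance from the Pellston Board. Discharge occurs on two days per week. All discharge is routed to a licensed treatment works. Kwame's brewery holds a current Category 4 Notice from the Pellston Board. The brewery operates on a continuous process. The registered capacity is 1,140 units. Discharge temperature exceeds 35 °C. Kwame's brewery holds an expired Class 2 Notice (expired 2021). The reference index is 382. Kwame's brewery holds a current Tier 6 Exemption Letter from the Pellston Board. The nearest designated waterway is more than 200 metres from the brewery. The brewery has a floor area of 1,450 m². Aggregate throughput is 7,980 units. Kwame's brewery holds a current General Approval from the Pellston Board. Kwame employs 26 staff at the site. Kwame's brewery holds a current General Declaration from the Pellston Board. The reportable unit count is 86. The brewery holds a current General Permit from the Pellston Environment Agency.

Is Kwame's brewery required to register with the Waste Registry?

Exception (a): a current Category 4 Notice is held; a current General Permit is held — every condition holds. But applying paragraph (f): (f) operates against (a): a current Tier 6 Exemption Letter is held. Exception (a) does not apply.
Exception (b)'s conditions are all satisfied: the wastewater is Schedule-A-only; the reference index is 382, under the 453 limit. But: (g) operates against (b): a current Provisional Clearance is held. (b) is therefore removed.
Exception (c) fails — the facility operates on a continuous process.
Exception (d) is satisfied on its face — discharge occurs on no more than two days per week; the registered capacity is 1,140 units, below the 1,210 units limit. Under paragraphs (h)–(l): (h) would limit (d) — the reportable unit count is 86, less than the 99 limit — but (i) sets (h) aside: (i) operates against (h): discharge temperature exceeds 35 °C. (j) is engaged (a current General Approval is held), but is itself disapplied by (k): (k) applies — a current General Declaration is held. (l), which would lift (k), does not operate here — no current Class 2 Notice is held. (d) remains available.
Exception (e) requires that the facility's floor area is below 1,400 m²; but the facility's floor area is 1,450 m², not below 1,400 m², so (e) is unavailable.

No — exception (d) applies; Kwame's brewery is not required to register with the Waste Registry.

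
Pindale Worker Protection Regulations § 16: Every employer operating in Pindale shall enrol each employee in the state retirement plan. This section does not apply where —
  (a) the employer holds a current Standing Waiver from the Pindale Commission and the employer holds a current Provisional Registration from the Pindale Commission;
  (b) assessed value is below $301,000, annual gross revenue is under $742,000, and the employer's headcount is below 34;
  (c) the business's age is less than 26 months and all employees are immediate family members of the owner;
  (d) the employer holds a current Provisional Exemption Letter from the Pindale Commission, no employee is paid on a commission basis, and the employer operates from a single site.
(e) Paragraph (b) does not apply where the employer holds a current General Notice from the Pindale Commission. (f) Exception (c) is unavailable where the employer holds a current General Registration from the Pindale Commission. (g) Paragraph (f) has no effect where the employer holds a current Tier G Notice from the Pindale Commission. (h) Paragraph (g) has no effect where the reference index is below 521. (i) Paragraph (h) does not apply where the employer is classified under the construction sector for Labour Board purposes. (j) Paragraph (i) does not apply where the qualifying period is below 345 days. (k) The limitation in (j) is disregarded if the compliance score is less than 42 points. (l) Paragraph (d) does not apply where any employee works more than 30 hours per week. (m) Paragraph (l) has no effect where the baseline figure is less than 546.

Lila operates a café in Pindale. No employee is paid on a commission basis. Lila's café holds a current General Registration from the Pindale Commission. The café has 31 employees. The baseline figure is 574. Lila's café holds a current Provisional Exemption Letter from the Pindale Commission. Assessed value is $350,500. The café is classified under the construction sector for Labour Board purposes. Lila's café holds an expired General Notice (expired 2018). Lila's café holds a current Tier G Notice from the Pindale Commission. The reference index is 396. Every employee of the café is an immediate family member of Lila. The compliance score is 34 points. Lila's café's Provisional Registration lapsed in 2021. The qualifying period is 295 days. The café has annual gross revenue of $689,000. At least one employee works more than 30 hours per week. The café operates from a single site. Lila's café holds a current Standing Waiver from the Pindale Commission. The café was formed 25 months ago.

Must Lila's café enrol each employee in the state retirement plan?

Exception (a) requires that the employer holds a current Provisional Registration from the Pindale Commission; but the Provisional Registration is not current, so (a) is unavailable.
Exception (b) does not apply: assessed value is $350,500, not below $301,000.
All of (c)'s requirements are met (the business's age is 25 months, less than the 26 months limit; every employee is an immediate family member). As to paragraphs (f)–(k): (f) is triggered (a current General Registration is held), but is overridden by (g): (g) operates against (f): a current Tier G Notice is held. (h) would limit (g) — the reference index is 396, below the 521 limit — but (i) sets (h) aside: (i) applies — the café is classified under the construction sector. (j) would limit (i) — the qualifying period is 295 days, below the 345 days limit — but (k) sets (j) aside: (k) is engaged — the compliance score is 34 points, less than the 42 points limit. Exception (c) stands.
Exception (d)'s conditions are all satisfied: a current Provisional Exemption Letter is held; no employee is paid on commission; the employer operates from a single site. However, paragraphs (l)–(m) must be considered: (l) operates against (d): at least one employee exceeds 30 hours/week. (m), which would lift (l), is not engaged — the baseline figure is 574, not less than 546. Exception (d) does not apply.

No — exception (c) applies; Lila's café is not required to enrol each employee in the state retirement plan.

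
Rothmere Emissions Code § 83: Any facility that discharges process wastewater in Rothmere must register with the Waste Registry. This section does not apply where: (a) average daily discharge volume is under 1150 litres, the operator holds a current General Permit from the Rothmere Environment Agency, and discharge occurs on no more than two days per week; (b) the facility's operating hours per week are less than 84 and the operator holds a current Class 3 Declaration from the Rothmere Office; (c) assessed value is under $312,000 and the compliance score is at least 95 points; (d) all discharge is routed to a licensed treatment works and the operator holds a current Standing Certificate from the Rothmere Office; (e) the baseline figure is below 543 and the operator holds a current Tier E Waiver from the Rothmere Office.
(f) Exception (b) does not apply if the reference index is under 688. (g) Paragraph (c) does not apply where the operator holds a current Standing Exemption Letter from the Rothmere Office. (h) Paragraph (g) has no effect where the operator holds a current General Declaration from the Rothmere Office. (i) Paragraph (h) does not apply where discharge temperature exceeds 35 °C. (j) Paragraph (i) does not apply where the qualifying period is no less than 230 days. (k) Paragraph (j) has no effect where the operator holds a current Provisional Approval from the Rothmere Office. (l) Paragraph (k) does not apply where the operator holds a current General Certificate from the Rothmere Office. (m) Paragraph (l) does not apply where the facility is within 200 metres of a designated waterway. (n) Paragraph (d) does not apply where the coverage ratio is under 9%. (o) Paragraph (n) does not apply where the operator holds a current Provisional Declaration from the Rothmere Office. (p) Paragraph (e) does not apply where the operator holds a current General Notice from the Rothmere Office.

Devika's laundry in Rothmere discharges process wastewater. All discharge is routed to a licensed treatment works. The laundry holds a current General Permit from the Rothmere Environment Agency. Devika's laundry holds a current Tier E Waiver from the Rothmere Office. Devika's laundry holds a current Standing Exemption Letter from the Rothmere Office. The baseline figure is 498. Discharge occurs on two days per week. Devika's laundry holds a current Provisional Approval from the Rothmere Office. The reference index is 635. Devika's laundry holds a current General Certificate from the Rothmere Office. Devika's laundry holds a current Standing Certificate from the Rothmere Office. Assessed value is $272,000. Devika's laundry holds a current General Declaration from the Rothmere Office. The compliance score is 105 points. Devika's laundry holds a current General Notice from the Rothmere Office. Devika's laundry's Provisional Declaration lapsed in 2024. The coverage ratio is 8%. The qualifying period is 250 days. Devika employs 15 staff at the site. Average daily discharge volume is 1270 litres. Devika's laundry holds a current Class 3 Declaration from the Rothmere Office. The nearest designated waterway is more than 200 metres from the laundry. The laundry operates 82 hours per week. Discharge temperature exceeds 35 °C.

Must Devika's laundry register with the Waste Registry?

No — exception (c) applies; Devika's laundry is not required to register with the Waste Registry.

Exception (a) does not apply: average daily discharge volume is 1270 litres, not under 1150 litres.
Exception (b): the facility's operating hours per week are 82, less than the 84 limit; a current Class 3 Declaration is held — every condition holds. But applying paragraph (f): (f) operates against (b): the reference index is 635, under the 688 limit. So (b) is unavailable.
Exception (c): assessed value is $272,000, under the $312,000 limit; the compliance score is 105 points, meeting the 95 points threshold — every condition holds. As to paragraphs (g)–(m): (g) would limit (c) — a current Standing Exemption Letter is held — but (h) sets (g) aside: (h) operates against (g): a current General Declaration is held. (i) operates (discharge temperature exceeds 35 °C), but is itself disapplied by (j): (j) operates — the qualifying period is 250 days, meeting the 230 days threshold. (k) is engaged (a current Provisional Approval is held), but is set aside by (l): (l) operates against (k): a current General Certificate is held. (m), which would lift (l), does not operate here — the laundry is more than 200 m from any designated waterway. (c) remains available.
Exception (d): discharge is routed to a licensed treatment works; a current Standing Certificate is held — every condition holds. But: (n) is triggered — the coverage ratio is 8%, under the 9% limit. (o) does not operate here (no current Provisional Declaration is held), so (n) stands. Exception (d) does not apply.
Exception (e): the baseline figure is 498, below the 543 limit; a current Tier E Waiver is held — every condition holds. Turning to paragraph (p): (p) operates against (e): a current General Notice is held. So (e) is unavailable.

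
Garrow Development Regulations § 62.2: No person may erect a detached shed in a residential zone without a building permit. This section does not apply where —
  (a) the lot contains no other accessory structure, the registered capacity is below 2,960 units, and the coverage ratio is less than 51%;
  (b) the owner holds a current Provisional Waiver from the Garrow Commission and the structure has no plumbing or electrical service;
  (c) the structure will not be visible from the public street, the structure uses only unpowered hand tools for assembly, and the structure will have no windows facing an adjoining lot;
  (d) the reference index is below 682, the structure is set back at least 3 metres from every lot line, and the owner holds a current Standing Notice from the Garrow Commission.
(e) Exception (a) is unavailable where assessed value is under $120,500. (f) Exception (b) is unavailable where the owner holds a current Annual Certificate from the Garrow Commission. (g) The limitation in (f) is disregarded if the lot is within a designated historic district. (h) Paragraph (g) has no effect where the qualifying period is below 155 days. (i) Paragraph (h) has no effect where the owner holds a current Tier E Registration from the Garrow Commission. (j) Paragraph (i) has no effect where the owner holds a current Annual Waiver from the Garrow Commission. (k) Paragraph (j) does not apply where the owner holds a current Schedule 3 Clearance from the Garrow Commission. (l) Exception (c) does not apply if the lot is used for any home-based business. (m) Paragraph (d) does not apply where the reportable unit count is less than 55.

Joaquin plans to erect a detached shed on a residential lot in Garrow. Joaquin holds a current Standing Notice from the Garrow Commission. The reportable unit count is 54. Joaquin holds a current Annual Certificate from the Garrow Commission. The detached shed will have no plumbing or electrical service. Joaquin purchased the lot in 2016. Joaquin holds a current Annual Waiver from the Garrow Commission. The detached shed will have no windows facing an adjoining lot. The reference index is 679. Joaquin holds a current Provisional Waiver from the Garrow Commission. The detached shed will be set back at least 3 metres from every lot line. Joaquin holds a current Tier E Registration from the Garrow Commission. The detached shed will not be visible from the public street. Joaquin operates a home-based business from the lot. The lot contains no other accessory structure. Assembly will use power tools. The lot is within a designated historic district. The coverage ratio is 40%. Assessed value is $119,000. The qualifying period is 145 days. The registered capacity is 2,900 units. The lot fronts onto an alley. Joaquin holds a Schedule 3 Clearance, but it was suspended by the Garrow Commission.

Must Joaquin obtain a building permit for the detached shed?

Exception (a) is satisfied on its face — the lot has no other accessory structure; the registered capacity is 2,900 units, below the 2,960 units limit; the coverage ratio is 40%, less than the 51% limit. But: (e) operates against (a): assessed value is $119,000, under the $120,500 limit. (a) is therefore removed.
Exception (b)'s conditions are all satisfied: a current Provisional Waiver is held; there is no plumbing or electrical service. But applying paragraphs (f)–(k): (f) operates against (b): a current Annual Certificate is held. (g) applies (the lot is in a historic district), but is overridden by (h): (h) operates against (g): the qualifying period is 145 days, below the 155 days limit. (i) operates (a current Tier E Registration is held), but yields to (j): (j) is engaged — a current Annual Waiver is held. (k), which would lift (j), does not operate here — the Schedule 3 Clearance is not current. (b) is therefore removed.
Exception (c) fails — assembly uses power tools.
Exception (d): the reference index is 679, below the 682 limit; the setback is at least 3 m on every side; a current Standing Notice is held — every condition holds. But: (m) operates against (d): the reportable unit count is 54, less than the 55 limit. (d) is therefore removed.
No exception applies. The general rule governs.

Yes — Joaquin must obtain a building permit.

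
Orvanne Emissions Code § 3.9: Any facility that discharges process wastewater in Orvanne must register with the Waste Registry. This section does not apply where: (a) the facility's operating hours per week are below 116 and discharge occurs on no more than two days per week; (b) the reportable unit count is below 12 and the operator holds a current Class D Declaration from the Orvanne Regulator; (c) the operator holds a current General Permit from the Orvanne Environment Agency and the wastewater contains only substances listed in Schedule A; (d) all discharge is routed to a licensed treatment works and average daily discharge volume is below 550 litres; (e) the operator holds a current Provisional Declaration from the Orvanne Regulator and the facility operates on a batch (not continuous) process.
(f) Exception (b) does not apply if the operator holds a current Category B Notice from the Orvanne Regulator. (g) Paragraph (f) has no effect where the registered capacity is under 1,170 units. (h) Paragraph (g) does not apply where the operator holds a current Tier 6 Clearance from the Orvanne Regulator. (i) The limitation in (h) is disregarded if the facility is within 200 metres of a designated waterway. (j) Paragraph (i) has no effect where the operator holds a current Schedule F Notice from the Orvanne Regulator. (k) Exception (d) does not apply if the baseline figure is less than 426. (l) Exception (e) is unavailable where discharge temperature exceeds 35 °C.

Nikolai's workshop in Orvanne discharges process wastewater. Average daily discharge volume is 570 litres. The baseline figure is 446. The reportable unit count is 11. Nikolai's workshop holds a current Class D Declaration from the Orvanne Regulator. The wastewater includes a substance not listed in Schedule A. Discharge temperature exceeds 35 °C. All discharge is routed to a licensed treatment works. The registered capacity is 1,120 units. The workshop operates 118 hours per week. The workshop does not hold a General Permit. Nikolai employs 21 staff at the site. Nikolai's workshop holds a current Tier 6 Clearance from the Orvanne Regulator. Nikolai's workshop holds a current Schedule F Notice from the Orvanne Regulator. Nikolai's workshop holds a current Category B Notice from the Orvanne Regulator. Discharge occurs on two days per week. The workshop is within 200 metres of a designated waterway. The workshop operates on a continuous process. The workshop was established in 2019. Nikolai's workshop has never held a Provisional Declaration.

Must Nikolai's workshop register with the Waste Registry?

Exception (a) fails — the facility's operating hours per week are 118, not below 116.
Exception (b) is satisfied on its face — the reportable unit count is 11, below the 12 limit; a current Class D Declaration is held. But: (f) operates against (b): a current Category B Notice is held. (g) applies (the registered capacity is 1,120 units, under the 1,170 units limit), but yields to (h): (h) operates against (g): a current Tier 6 Clearance is held. (i) would limit (h) — the workshop is within 200 m of a designated waterway — but (j) sets (i) aside: (j) operates against (i): a current Schedule F Notice is held. So (b) is unavailable.
Exception (c) does not apply: no General Permit is held.
Exception (d) requires that average daily discharge volume is below 550 litres; but average daily discharge volume is 570 litres, not below 550 litres, so (d) is unavailable.
Exception (e) fails — no current Provisional Declaration is held.
No exception applies. The general rule governs.

Yes — Nikolai's workshop must register with the Waste Registry.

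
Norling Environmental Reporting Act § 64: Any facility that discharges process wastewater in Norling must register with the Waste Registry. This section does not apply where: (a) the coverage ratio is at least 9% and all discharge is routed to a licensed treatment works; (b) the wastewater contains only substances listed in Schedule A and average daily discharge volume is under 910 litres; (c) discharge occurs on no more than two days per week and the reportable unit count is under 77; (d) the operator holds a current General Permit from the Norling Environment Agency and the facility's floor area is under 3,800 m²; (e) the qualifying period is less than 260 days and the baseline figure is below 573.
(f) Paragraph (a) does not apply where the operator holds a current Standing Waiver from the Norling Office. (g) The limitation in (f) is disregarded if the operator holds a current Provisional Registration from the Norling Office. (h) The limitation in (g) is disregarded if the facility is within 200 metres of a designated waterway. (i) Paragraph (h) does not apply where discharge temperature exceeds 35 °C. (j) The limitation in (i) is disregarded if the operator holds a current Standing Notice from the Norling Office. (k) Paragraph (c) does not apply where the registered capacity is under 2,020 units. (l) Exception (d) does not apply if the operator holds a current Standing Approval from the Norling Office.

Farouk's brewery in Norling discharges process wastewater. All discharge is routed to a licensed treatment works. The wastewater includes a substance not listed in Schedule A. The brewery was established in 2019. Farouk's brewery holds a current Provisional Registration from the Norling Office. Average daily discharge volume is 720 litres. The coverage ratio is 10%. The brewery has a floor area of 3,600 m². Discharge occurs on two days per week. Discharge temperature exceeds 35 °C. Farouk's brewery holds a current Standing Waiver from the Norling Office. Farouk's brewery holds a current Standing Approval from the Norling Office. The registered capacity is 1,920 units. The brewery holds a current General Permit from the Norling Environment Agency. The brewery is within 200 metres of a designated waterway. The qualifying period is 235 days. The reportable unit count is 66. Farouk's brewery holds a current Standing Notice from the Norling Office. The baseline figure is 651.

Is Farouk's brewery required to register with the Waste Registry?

Exception (a): the coverage ratio is 10%, meeting the 9% threshold; discharge is routed to a licensed treatment works — every condition holds. However, paragraphs (f)–(j) must be considered: (f) operates against (a): a current Standing Waiver is held. (g) would limit (f) — a current Provisional Registration is held — but (h) sets (g) aside: (h) operates against (g): the brewery is within 200 m of a designated waterway. (i) is engaged (discharge temperature exceeds 35 °C), but yields to (j): (j) operates against (i): a current Standing Notice is held. So (a) is unavailable.
Exception (b) requires that the wastewater contains only substances listed in Schedule A; but the wastewater includes a non-Schedule-A substance, so (b) is unavailable.
Exception (c): discharge occurs on no more than two days per week; the reportable unit count is 66, under the 77 limit — every condition holds. But: (k) operates against (c): the registered capacity is 1,920 units, under the 2,020 units limit. Exception (c) does not apply.
Exception (d)'s conditions are all satisfied: a current General Permit is held; the facility's floor area is 3,600 m², under the 3,800 m² limit. But: (l) operates against (d): a current Standing Approval is held. So (d) is unavailable.
Exception (e) does not apply: the baseline figure is 651, not below 573.
No exception applies. The general rule governs.

Yes — Farouk's brewery must register with the Waste Registry.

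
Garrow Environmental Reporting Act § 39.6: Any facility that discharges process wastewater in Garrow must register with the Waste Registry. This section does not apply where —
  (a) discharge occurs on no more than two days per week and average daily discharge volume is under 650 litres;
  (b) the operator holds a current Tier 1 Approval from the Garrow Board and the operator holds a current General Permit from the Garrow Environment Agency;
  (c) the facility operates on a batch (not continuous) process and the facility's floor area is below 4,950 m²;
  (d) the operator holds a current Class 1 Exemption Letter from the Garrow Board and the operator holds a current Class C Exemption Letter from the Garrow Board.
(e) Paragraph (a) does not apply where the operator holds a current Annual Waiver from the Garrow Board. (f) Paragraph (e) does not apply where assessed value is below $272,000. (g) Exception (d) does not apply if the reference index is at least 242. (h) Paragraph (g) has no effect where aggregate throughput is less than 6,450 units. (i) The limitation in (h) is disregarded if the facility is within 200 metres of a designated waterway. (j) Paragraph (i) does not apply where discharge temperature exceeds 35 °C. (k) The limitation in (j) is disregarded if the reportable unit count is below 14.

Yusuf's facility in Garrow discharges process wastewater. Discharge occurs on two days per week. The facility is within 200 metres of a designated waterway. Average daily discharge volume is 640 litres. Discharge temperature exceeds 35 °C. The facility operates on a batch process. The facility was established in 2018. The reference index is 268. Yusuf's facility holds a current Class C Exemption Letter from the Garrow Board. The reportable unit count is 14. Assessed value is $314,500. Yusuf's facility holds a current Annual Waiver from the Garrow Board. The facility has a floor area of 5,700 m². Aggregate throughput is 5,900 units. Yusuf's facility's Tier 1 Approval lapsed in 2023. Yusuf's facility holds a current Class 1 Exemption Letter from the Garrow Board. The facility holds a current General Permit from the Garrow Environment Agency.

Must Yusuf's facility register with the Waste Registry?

Exception (a) is satisfied on its face — discharge occurs on no more than two days per week; average daily discharge volume is 640 litres, under the 650 litres limit. However, paragraphs (e)–(f) must be considered: (e) is triggered — a current Annual Waiver is held. (f) is inapplicable (assessed value is $314,500, not below $272,000), so (e) stands. (a) is therefore removed.
Exception (b) does not apply: the Tier 1 Approval is not current.
Exception (c) requires that the facility's floor area is below 4,950 m²; but the facility's floor area is 5,700 m², not below 4,950 m², so (c) is unavailable.
Exception (d): a current Class 1 Exemption Letter is held; a current Class C Exemption Letter is held — every condition holds. As to paragraphs (g)–(k): (g) would limit (d) — the reference index is 268, meeting the 242 threshold — but (h) sets (g) aside: (h) operates against (g): aggregate throughput is 5,900 units, less than the 6,450 units limit. (i) would limit (h) — the facility is within 200 m of a designated waterway — but (j) sets (i) aside: (j) operates against (i): discharge temperature exceeds 35 °C. (k), which would lift (j), is inapplicable — the reportable unit count is 14, not below 14. So (d) applies.

No — exception (d) applies; Yusuf's facility is not required to register with the Waste Registry.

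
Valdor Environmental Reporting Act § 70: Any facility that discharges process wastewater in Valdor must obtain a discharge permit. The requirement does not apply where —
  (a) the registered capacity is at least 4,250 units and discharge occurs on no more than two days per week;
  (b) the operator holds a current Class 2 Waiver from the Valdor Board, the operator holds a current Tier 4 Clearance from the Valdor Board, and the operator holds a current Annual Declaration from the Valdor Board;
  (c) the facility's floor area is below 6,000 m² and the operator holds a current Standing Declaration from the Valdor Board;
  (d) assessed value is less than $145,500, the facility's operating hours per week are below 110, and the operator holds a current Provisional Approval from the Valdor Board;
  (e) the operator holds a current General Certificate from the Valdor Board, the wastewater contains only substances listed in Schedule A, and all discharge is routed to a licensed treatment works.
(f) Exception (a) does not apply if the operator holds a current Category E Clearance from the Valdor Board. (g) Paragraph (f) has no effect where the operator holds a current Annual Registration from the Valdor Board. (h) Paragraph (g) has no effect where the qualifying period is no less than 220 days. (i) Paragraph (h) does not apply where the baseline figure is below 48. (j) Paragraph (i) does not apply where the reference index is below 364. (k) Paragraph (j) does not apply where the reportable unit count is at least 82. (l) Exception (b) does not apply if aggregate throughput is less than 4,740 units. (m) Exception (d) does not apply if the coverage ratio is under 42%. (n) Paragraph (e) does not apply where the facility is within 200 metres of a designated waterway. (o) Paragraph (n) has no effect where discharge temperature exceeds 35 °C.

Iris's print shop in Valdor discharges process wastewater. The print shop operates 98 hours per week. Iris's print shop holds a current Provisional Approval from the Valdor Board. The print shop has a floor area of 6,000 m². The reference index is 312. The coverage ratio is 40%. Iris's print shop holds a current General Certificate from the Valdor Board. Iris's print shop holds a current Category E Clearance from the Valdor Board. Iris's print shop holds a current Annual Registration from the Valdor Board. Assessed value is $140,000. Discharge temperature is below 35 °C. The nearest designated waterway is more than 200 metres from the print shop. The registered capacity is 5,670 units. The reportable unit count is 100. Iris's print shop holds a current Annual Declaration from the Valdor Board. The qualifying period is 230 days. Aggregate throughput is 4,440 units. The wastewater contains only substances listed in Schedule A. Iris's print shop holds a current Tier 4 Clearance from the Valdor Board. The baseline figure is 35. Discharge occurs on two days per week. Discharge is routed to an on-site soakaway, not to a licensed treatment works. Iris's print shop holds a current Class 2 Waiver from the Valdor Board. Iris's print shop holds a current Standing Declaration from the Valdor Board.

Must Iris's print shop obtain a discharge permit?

Exception (a): the registered capacity is 5,670 units, meeting the 4,250 units threshold; discharge occurs on no more than two days per week — every condition holds. Considering the limiting provisions: (f) would limit (a) — a current Category E Clearance is held — but (g) sets (f) aside: (g) applies — a current Annual Registration is held. (h) applies (the qualifying period is 230 days, meeting the 220 days threshold), but yields to (i): (i) operates against (h): the baseline figure is 35, below the 48 limit. (j) operates (the reference index is 312, below the 364 limit), but is overridden by (k): (k) operates — the reportable unit count is 100, meeting the 82 threshold. Exception (a) stands.
Exception (b) is satisfied on its face — a current Class 2 Waiver is held; a current Tier 4 Clearance is held; a current Annual Declaration is held. Turning to paragraph (l): (l) operates against (b): aggregate throughput is 4,440 units, less than the 4,740 units limit. Exception (b) does not apply.
Exception (c) does not apply: the facility's floor area is 6,000 m², not below 6,000 m².
Exception (d): assessed value is $140,000, less than the $145,500 limit; the facility's operating hours per week are 98, below the 110 limit; a current Provisional Approval is held — every condition holds. But: (m) is engaged — the coverage ratio is 40%, under the 42% limit. So (d) is unavailable.
Exception (e) fails — discharge is not routed to a licensed treatment works.

No — exception (a) applies; Iris's print shop is not required to obtain a discharge permit.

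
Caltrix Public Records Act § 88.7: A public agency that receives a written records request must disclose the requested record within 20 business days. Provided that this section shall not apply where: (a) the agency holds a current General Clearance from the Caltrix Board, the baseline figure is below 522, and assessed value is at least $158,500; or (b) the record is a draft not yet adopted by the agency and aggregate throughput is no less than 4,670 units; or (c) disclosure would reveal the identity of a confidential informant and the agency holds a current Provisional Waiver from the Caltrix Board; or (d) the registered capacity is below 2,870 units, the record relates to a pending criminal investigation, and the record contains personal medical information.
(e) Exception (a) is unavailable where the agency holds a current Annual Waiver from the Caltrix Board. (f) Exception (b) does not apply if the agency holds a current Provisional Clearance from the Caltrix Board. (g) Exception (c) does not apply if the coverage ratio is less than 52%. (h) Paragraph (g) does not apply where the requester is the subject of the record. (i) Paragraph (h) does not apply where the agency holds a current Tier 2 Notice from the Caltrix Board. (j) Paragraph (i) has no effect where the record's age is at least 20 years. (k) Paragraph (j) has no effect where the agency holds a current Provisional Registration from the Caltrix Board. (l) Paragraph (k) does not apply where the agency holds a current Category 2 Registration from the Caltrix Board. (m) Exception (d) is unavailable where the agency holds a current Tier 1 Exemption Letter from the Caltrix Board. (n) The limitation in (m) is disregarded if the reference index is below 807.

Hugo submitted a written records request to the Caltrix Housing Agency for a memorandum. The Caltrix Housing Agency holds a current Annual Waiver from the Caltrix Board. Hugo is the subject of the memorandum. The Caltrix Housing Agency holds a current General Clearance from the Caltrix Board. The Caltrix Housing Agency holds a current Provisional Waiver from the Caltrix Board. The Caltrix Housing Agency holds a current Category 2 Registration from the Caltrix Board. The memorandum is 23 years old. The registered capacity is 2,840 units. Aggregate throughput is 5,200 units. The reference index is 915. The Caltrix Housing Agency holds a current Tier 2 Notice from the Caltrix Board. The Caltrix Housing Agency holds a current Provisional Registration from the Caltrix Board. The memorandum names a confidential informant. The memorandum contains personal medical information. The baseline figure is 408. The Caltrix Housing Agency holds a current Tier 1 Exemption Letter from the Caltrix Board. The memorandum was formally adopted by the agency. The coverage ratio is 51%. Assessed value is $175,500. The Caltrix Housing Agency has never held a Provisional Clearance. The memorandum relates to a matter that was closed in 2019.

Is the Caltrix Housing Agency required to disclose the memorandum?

All of (a)'s requirements are met (a current General Clearance is held; the baseline figure is 408, below the 522 limit; assessed value is $175,500, meeting the $158,500 threshold). Turning to paragraph (e): (e) operates against (a): a current Annual Waiver is held. Exception (a) does not apply.
Exception (b) does not apply: the memorandum has been formally adopted.
Exception (c): the memorandum names a confidential informant; a current Provisional Waiver is held — every condition holds. Under paragraphs (g)–(l): (g) would limit (c) — the coverage ratio is 51%, less than the 52% limit — but (h) sets (g) aside: (h) is triggered — Hugo is the subject of the memorandum. (i) would limit (h) — a current Tier 2 Notice is held — but (j) sets (i) aside: (j) operates against (i): the record's age is 23 years, meeting the 20 years threshold. (k) would limit (j) — a current Provisional Registration is held — but (l) sets (k) aside: (l) is triggered — a current Category 2 Registration is held. So (c) applies.
Exception (d) fails — the memorandum relates to a closed matter.

No — exception (c) applies; the Caltrix Housing Agency is not required to disclose the memorandum.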